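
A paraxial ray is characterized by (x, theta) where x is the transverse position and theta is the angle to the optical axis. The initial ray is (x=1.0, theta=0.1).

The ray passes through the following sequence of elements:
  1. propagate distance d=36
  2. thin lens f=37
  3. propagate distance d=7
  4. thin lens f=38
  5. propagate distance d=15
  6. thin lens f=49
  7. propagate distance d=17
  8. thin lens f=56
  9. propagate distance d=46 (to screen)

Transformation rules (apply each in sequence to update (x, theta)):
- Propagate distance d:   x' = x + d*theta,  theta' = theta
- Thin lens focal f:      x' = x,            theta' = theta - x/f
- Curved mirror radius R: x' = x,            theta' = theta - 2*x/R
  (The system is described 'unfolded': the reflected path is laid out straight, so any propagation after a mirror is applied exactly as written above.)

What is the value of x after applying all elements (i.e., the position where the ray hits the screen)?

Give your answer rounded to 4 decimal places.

Answer: -8.8133

Derivation:
Initial: x=1.0000 theta=0.1000
After 1 (propagate distance d=36): x=4.6000 theta=0.1000
After 2 (thin lens f=37): x=4.6000 theta=-9/370 (≈-0.0243)
After 3 (propagate distance d=7): x=1639/370 (≈4.4297) theta=-9/370 (≈-0.0243)
After 4 (thin lens f=38): x=1639/370 (≈4.4297) theta=-1981/14060 (≈-0.1409)
After 5 (propagate distance d=15): x=32567/14060 (≈2.3163) theta=-1981/14060 (≈-0.1409)
After 6 (thin lens f=49): x=32567/14060 (≈2.3163) theta=-32409/172235 (≈-0.1882)
After 7 (propagate distance d=17): x=-608029/688940 (≈-0.8826) theta=-32409/172235 (≈-0.1882)
After 8 (thin lens f=56): x=-608029/688940 (≈-0.8826) theta=-6651587/38580640 (≈-0.1724)
After 9 (propagate distance d=46 (to screen)): x=-170011313/19290320 (≈-8.8133) theta=-6651587/38580640 (≈-0.1724)
Rounded to 4 decimal places: x = -8.8133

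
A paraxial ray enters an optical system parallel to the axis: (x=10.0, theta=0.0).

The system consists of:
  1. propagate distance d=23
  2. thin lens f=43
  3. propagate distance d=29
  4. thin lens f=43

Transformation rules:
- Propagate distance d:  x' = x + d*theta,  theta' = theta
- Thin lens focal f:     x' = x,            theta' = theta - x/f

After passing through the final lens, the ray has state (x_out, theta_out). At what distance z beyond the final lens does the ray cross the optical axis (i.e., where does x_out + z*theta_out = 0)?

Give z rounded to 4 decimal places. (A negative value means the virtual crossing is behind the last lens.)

Answer: 10.5614

Derivation:
Initial: x=10.0000 theta=0.0000
After 1 (propagate distance d=23): x=10.0000 theta=0.0000
After 2 (thin lens f=43): x=10.0000 theta=-10/43 (≈-0.2326)
After 3 (propagate distance d=29): x=140/43 (≈3.2558) theta=-10/43 (≈-0.2326)
After 4 (thin lens f=43): x=140/43 (≈3.2558) theta=-570/1849 (≈-0.3083)
z_focus = -x_out/theta_out = -(140/43)/(-570/1849) = 602/57 ≈ 10.5614
Rounded to 4 decimal places: z = 10.5614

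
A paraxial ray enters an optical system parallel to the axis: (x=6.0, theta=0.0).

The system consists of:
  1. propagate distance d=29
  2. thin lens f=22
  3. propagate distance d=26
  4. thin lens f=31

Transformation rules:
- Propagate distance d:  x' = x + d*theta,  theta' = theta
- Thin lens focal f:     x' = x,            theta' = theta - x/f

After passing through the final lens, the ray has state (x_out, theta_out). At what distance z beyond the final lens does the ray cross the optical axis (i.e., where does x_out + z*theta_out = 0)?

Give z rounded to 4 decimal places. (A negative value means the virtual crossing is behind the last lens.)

Answer: -4.5926

Derivation:
Initial: x=6.0000 theta=0.0000
After 1 (propagate distance d=29): x=6.0000 theta=0.0000
After 2 (thin lens f=22): x=6.0000 theta=-3/11 (≈-0.2727)
After 3 (propagate distance d=26): x=-12/11 (≈-1.0909) theta=-3/11 (≈-0.2727)
After 4 (thin lens f=31): x=-12/11 (≈-1.0909) theta=-81/341 (≈-0.2375)
z_focus = -x_out/theta_out = -(-12/11)/(-81/341) = -124/27 ≈ -4.5926
Rounded to 4 decimal places: z = -4.5926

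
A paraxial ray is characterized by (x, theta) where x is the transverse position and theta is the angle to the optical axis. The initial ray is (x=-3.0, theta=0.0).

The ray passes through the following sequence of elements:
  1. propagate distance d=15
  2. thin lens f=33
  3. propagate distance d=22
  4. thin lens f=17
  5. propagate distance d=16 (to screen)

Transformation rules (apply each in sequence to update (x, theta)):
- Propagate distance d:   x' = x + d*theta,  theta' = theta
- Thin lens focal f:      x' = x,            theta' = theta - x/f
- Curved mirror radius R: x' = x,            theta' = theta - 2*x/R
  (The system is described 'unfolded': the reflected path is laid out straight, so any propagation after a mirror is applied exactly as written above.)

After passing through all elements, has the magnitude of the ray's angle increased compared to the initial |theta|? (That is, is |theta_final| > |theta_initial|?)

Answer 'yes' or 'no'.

Answer: yes

Derivation:
Initial: x=-3.0000 theta=0.0000
After 1 (propagate distance d=15): x=-3.0000 theta=0.0000
After 2 (thin lens f=33): x=-3.0000 theta=1/11 (≈0.0909)
After 3 (propagate distance d=22): x=-1.0000 theta=1/11 (≈0.0909)
After 4 (thin lens f=17): x=-1.0000 theta=28/187 (≈0.1497)
After 5 (propagate distance d=16 (to screen)): x=261/187 (≈1.3957) theta=28/187 (≈0.1497)
|theta_initial|=0.0000 |theta_final|=28/187 (≈0.1497) -> increased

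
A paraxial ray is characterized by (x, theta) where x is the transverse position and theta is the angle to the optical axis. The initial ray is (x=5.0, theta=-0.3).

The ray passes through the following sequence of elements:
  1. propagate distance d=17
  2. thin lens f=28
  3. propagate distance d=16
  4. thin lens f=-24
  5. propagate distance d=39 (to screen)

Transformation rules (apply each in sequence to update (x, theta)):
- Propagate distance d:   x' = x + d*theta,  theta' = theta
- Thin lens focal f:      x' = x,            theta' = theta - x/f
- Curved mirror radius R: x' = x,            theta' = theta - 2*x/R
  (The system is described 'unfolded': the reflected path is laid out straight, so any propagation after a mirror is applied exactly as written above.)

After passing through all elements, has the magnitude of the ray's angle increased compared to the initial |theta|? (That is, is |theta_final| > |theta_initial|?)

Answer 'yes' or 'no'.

Initial: x=5.0000 theta=-0.3000
After 1 (propagate distance d=17): x=-0.1000 theta=-0.3000
After 2 (thin lens f=28): x=-0.1000 theta=-83/280 (≈-0.2964)
After 3 (propagate distance d=16): x=-339/70 (≈-4.8429) theta=-83/280 (≈-0.2964)
After 4 (thin lens f=-24): x=-339/70 (≈-4.8429) theta=-279/560 (≈-0.4982)
After 5 (propagate distance d=39 (to screen)): x=-13593/560 (≈-24.2732) theta=-279/560 (≈-0.4982)
|theta_initial|=0.3000 |theta_final|=279/560 (≈0.4982) -> increased

Answer: yes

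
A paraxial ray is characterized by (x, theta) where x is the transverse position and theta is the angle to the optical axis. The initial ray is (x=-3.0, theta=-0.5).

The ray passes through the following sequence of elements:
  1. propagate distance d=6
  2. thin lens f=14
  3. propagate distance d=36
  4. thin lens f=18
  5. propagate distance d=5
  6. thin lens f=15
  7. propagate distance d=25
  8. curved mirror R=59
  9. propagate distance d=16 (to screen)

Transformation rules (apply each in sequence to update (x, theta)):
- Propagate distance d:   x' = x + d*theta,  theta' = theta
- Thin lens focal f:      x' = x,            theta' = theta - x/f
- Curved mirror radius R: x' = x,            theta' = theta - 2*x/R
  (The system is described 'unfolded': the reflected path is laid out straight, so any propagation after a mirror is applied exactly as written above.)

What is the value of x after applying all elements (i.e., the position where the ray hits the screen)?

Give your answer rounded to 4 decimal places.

Answer: 20.0886

Derivation:
Initial: x=-3.0000 theta=-0.5000
After 1 (propagate distance d=6): x=-6.0000 theta=-0.5000
After 2 (thin lens f=14): x=-6.0000 theta=-1/14 (≈-0.0714)
After 3 (propagate distance d=36): x=-60/7 (≈-8.5714) theta=-1/14 (≈-0.0714)
After 4 (thin lens f=18): x=-60/7 (≈-8.5714) theta=17/42 (≈0.4048)
After 5 (propagate distance d=5): x=-275/42 (≈-6.5476) theta=17/42 (≈0.4048)
After 6 (thin lens f=15): x=-275/42 (≈-6.5476) theta=53/63 (≈0.8413)
After 7 (propagate distance d=25): x=1825/126 (≈14.4841) theta=53/63 (≈0.8413)
After 8 (curved mirror R=59): x=1825/126 (≈14.4841) theta=62/177 (≈0.3503)
After 9 (propagate distance d=16 (to screen)): x=149339/7434 (≈20.0886) theta=62/177 (≈0.3503)
Rounded to 4 decimal places: x = 20.0886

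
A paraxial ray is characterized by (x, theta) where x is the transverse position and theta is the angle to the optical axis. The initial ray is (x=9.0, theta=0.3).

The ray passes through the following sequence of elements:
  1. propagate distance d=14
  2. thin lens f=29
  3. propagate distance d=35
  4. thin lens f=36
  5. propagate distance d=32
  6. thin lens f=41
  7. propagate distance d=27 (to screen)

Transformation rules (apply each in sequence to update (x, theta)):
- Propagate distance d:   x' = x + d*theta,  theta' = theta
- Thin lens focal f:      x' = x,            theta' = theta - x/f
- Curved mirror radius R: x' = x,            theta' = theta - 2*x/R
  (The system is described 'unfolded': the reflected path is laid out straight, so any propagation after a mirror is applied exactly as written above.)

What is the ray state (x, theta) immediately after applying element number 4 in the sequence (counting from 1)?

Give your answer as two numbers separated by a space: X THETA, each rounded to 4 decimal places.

Initial: x=9.0000 theta=0.3000
After 1 (propagate distance d=14): x=13.2000 theta=0.3000
After 2 (thin lens f=29): x=13.2000 theta=-9/58 (≈-0.1552)
After 3 (propagate distance d=35): x=2253/290 (≈7.7690) theta=-9/58 (≈-0.1552)
After 4 (thin lens f=36): x=2253/290 (≈7.7690) theta=-1291/3480 (≈-0.3710)
Rounded to 4 decimal places: x = 7.7690, theta = -0.3710

Answer: 7.7690 -0.3710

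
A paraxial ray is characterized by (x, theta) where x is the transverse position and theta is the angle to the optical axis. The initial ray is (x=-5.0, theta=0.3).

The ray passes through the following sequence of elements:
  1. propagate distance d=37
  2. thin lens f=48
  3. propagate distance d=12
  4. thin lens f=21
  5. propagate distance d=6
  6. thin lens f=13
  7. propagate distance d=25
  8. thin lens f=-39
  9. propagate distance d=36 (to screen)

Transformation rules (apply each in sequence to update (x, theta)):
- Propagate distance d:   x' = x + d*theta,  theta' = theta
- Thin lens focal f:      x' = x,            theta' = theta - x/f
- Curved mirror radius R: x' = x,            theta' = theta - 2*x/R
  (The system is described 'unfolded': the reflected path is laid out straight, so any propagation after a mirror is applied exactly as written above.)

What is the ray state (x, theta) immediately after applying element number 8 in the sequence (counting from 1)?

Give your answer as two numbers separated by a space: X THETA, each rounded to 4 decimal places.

Answer: -11.7570 -1.0468

Derivation:
Initial: x=-5.0000 theta=0.3000
After 1 (propagate distance d=37): x=6.1000 theta=0.3000
After 2 (thin lens f=48): x=6.1000 theta=83/480 (≈0.1729)
After 3 (propagate distance d=12): x=8.1750 theta=83/480 (≈0.1729)
After 4 (thin lens f=21): x=8.1750 theta=-727/3360 (≈-0.2164)
After 5 (propagate distance d=6): x=3851/560 (≈6.8768) theta=-727/3360 (≈-0.2164)
After 6 (thin lens f=13): x=3851/560 (≈6.8768) theta=-4651/6240 (≈-0.7454)
After 7 (propagate distance d=25): x=-513547/43680 (≈-11.7570) theta=-4651/6240 (≈-0.7454)
After 8 (thin lens f=-39): x=-513547/43680 (≈-11.7570) theta=-178327/170352 (≈-1.0468)
Rounded to 4 decimal places: x = -11.7570, theta = -1.0468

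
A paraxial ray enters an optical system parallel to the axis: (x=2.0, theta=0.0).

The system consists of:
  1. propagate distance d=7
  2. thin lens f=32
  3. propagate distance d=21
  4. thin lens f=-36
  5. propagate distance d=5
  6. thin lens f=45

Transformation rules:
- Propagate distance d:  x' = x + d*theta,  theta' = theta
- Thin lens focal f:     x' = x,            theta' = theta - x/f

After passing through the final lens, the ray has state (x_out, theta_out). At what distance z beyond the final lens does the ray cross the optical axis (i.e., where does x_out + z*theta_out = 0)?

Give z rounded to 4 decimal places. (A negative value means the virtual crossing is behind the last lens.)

Initial: x=2.0000 theta=0.0000
After 1 (propagate distance d=7): x=2.0000 theta=0.0000
After 2 (thin lens f=32): x=2.0000 theta=-0.0625
After 3 (propagate distance d=21): x=0.6875 theta=-0.0625
After 4 (thin lens f=-36): x=0.6875 theta=-25/576 (≈-0.0434)
After 5 (propagate distance d=5): x=271/576 (≈0.4705) theta=-25/576 (≈-0.0434)
After 6 (thin lens f=45): x=271/576 (≈0.4705) theta=-349/6480 (≈-0.0539)
z_focus = -x_out/theta_out = -(271/576)/(-349/6480) = 12195/1396 ≈ 8.7357
Rounded to 4 decimal places: z = 8.7357

Answer: 8.7357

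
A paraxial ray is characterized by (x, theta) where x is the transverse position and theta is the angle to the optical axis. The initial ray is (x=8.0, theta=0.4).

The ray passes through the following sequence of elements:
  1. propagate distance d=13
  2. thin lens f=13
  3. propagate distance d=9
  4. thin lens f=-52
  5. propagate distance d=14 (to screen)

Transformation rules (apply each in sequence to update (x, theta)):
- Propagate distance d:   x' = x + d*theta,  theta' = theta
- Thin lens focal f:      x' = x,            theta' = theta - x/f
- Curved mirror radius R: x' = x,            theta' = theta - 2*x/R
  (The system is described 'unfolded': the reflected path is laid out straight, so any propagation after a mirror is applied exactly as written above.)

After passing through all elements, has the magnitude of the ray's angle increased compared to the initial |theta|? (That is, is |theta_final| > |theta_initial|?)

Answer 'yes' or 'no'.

Answer: yes

Derivation:
Initial: x=8.0000 theta=0.4000
After 1 (propagate distance d=13): x=13.2000 theta=0.4000
After 2 (thin lens f=13): x=13.2000 theta=-8/13 (≈-0.6154)
After 3 (propagate distance d=9): x=498/65 (≈7.6615) theta=-8/13 (≈-0.6154)
After 4 (thin lens f=-52): x=498/65 (≈7.6615) theta=-791/1690 (≈-0.4680)
After 5 (propagate distance d=14 (to screen)): x=937/845 (≈1.1089) theta=-791/1690 (≈-0.4680)
|theta_initial|=0.4000 |theta_final|=791/1690 (≈0.4680) -> increased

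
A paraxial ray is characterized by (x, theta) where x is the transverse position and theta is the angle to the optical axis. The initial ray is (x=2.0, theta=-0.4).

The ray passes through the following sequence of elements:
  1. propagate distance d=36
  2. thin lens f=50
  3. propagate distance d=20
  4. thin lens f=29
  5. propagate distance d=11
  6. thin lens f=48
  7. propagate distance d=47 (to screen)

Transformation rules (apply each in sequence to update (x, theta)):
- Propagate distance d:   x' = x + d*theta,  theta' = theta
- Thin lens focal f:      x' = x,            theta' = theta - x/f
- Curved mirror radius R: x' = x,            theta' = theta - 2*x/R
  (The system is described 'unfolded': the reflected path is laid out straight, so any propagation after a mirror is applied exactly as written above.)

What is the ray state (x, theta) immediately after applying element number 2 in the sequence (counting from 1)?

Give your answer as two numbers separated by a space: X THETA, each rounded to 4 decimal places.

Answer: -12.4000 -0.1520

Derivation:
Initial: x=2.0000 theta=-0.4000
After 1 (propagate distance d=36): x=-12.4000 theta=-0.4000
After 2 (thin lens f=50): x=-12.4000 theta=-0.1520
Rounded to 4 decimal places: x = -12.4000, theta = -0.1520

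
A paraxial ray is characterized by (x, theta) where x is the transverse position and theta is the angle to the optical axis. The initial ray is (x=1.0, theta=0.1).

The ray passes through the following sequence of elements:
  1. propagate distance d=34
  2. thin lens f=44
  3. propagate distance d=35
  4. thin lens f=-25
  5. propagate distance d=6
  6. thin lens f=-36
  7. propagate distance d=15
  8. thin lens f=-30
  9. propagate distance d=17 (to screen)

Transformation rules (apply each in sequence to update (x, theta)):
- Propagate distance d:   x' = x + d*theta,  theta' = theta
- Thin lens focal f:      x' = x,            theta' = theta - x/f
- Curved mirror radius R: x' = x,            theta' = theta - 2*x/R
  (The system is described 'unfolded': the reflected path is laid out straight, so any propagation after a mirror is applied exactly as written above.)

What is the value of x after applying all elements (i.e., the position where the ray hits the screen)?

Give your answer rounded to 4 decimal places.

Answer: 21.8137

Derivation:
Initial: x=1.0000 theta=0.1000
After 1 (propagate distance d=34): x=4.4000 theta=0.1000
After 2 (thin lens f=44): x=4.4000 theta=0.0000
After 3 (propagate distance d=35): x=4.4000 theta=0.0000
After 4 (thin lens f=-25): x=4.4000 theta=0.1760
After 5 (propagate distance d=6): x=5.4560 theta=0.1760
After 6 (thin lens f=-36): x=5.4560 theta=737/2250 (≈0.3276)
After 7 (propagate distance d=15): x=7777/750 (≈10.3693) theta=737/2250 (≈0.3276)
After 8 (thin lens f=-30): x=7777/750 (≈10.3693) theta=0.6732
After 9 (propagate distance d=17 (to screen)): x=163603/7500 (≈21.8137) theta=0.6732
Rounded to 4 decimal places: x = 21.8137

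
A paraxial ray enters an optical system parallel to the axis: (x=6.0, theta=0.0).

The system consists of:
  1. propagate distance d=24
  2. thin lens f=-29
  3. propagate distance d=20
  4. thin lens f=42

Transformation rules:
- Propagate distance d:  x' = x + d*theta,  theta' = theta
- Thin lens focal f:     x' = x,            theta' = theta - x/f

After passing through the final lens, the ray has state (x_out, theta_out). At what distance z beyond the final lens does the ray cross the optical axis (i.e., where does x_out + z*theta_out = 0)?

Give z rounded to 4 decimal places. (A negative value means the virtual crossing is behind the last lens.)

Initial: x=6.0000 theta=0.0000
After 1 (propagate distance d=24): x=6.0000 theta=0.0000
After 2 (thin lens f=-29): x=6.0000 theta=6/29 (≈0.2069)
After 3 (propagate distance d=20): x=294/29 (≈10.1379) theta=6/29 (≈0.2069)
After 4 (thin lens f=42): x=294/29 (≈10.1379) theta=-1/29 (≈-0.0345)
z_focus = -x_out/theta_out = -(294/29)/(-1/29) = 294.0000
Rounded to 4 decimal places: z = 294.0000

Answer: 294.0000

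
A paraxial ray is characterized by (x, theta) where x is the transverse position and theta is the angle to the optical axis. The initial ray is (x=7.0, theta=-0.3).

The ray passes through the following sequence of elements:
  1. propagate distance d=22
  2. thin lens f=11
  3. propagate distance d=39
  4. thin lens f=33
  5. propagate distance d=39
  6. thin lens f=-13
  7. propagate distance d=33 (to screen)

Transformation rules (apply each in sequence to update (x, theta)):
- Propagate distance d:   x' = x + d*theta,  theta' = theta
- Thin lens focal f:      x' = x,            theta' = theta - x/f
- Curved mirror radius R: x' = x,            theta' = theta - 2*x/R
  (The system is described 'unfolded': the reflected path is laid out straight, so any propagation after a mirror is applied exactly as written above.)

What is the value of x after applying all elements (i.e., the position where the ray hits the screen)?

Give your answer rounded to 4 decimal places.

Initial: x=7.0000 theta=-0.3000
After 1 (propagate distance d=22): x=0.4000 theta=-0.3000
After 2 (thin lens f=11): x=0.4000 theta=-37/110 (≈-0.3364)
After 3 (propagate distance d=39): x=-1399/110 (≈-12.7182) theta=-37/110 (≈-0.3364)
After 4 (thin lens f=33): x=-1399/110 (≈-12.7182) theta=89/1815 (≈0.0490)
After 5 (propagate distance d=39): x=-2615/242 (≈-10.8058) theta=89/1815 (≈0.0490)
After 6 (thin lens f=-13): x=-2615/242 (≈-10.8058) theta=-36911/47190 (≈-0.7822)
After 7 (propagate distance d=33 (to screen)): x=-287998/7865 (≈-36.6177) theta=-36911/47190 (≈-0.7822)
Rounded to 4 decimal places: x = -36.6177

Answer: -36.6177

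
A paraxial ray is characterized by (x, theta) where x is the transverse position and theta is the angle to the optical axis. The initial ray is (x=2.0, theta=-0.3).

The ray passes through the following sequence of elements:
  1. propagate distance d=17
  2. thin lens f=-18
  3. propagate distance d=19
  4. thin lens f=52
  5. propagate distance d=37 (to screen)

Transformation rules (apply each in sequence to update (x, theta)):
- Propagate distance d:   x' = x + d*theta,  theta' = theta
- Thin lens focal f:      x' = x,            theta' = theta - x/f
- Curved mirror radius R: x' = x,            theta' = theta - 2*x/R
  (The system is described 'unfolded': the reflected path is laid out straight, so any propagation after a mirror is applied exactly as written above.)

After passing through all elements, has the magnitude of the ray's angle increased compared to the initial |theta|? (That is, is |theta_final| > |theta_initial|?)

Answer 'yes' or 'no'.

Initial: x=2.0000 theta=-0.3000
After 1 (propagate distance d=17): x=-3.1000 theta=-0.3000
After 2 (thin lens f=-18): x=-3.1000 theta=-17/36 (≈-0.4722)
After 3 (propagate distance d=19): x=-2173/180 (≈-12.0722) theta=-17/36 (≈-0.4722)
After 4 (thin lens f=52): x=-2173/180 (≈-12.0722) theta=-749/3120 (≈-0.2401)
After 5 (propagate distance d=37 (to screen)): x=-39227/1872 (≈-20.9546) theta=-749/3120 (≈-0.2401)
|theta_initial|=0.3000 |theta_final|=749/3120 (≈0.2401) -> not increased

Answer: no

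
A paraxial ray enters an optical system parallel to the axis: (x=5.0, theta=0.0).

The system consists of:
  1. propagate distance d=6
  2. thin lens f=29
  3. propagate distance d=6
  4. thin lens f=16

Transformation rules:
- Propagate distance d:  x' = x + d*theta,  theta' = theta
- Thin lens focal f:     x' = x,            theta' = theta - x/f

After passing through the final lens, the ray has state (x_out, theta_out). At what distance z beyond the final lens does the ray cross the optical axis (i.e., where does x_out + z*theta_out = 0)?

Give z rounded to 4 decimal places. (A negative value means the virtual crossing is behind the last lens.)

Initial: x=5.0000 theta=0.0000
After 1 (propagate distance d=6): x=5.0000 theta=0.0000
After 2 (thin lens f=29): x=5.0000 theta=-5/29 (≈-0.1724)
After 3 (propagate distance d=6): x=115/29 (≈3.9655) theta=-5/29 (≈-0.1724)
After 4 (thin lens f=16): x=115/29 (≈3.9655) theta=-195/464 (≈-0.4203)
z_focus = -x_out/theta_out = -(115/29)/(-195/464) = 368/39 ≈ 9.4359
Rounded to 4 decimal places: z = 9.4359

Answer: 9.4359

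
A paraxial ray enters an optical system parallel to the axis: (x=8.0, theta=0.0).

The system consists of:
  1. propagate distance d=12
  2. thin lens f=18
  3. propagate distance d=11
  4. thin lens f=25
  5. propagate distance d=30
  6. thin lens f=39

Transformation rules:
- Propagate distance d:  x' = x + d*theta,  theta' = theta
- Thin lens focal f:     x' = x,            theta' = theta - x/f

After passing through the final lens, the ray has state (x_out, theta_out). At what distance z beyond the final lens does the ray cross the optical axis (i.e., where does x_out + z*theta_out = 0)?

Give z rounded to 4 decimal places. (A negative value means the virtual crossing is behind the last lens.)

Answer: -66.1231

Derivation:
Initial: x=8.0000 theta=0.0000
After 1 (propagate distance d=12): x=8.0000 theta=0.0000
After 2 (thin lens f=18): x=8.0000 theta=-4/9 (≈-0.4444)
After 3 (propagate distance d=11): x=28/9 (≈3.1111) theta=-4/9 (≈-0.4444)
After 4 (thin lens f=25): x=28/9 (≈3.1111) theta=-128/225 (≈-0.5689)
After 5 (propagate distance d=30): x=-628/45 (≈-13.9556) theta=-128/225 (≈-0.5689)
After 6 (thin lens f=39): x=-628/45 (≈-13.9556) theta=-1852/8775 (≈-0.2111)
z_focus = -x_out/theta_out = -(-628/45)/(-1852/8775) = -30615/463 ≈ -66.1231
Rounded to 4 decimal places: z = -66.1231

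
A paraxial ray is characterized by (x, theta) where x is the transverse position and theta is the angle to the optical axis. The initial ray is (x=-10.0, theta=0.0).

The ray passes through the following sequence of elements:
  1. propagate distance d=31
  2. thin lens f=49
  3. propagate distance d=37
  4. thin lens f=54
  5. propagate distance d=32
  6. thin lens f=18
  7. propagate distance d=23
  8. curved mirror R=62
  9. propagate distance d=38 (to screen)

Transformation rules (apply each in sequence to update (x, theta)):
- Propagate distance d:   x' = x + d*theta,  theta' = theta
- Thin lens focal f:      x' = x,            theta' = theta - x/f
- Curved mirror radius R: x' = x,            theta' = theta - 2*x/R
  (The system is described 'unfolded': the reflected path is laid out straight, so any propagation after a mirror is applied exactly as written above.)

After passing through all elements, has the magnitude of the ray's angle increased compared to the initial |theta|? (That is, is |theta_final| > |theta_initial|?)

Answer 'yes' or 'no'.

Answer: yes

Derivation:
Initial: x=-10.0000 theta=0.0000
After 1 (propagate distance d=31): x=-10.0000 theta=0.0000
After 2 (thin lens f=49): x=-10.0000 theta=10/49 (≈0.2041)
After 3 (propagate distance d=37): x=-120/49 (≈-2.4490) theta=10/49 (≈0.2041)
After 4 (thin lens f=54): x=-120/49 (≈-2.4490) theta=110/441 (≈0.2494)
After 5 (propagate distance d=32): x=2440/441 (≈5.5329) theta=110/441 (≈0.2494)
After 6 (thin lens f=18): x=2440/441 (≈5.5329) theta=-230/3969 (≈-0.0579)
After 7 (propagate distance d=23): x=16670/3969 (≈4.2001) theta=-230/3969 (≈-0.0579)
After 8 (curved mirror R=62): x=16670/3969 (≈4.2001) theta=-3400/17577 (≈-0.1934)
After 9 (propagate distance d=38 (to screen)): x=-43070/13671 (≈-3.1505) theta=-3400/17577 (≈-0.1934)
|theta_initial|=0.0000 |theta_final|=3400/17577 (≈0.1934) -> increased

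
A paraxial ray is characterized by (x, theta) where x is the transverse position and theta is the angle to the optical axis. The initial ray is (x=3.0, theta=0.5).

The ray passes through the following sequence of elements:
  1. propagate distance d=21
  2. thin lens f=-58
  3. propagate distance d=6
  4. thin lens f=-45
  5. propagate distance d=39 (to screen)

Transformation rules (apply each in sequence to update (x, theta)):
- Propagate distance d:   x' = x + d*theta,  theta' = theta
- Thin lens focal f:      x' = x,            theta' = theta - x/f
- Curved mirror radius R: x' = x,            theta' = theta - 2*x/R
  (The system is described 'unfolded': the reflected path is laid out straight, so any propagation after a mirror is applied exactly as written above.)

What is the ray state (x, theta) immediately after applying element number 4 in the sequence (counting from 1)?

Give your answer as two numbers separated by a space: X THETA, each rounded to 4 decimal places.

Answer: 17.8966 1.1305

Derivation:
Initial: x=3.0000 theta=0.5000
After 1 (propagate distance d=21): x=13.5000 theta=0.5000
After 2 (thin lens f=-58): x=13.5000 theta=85/116 (≈0.7328)
After 3 (propagate distance d=6): x=519/29 (≈17.8966) theta=85/116 (≈0.7328)
After 4 (thin lens f=-45): x=519/29 (≈17.8966) theta=1967/1740 (≈1.1305)
Rounded to 4 decimal places: x = 17.8966, theta = 1.1305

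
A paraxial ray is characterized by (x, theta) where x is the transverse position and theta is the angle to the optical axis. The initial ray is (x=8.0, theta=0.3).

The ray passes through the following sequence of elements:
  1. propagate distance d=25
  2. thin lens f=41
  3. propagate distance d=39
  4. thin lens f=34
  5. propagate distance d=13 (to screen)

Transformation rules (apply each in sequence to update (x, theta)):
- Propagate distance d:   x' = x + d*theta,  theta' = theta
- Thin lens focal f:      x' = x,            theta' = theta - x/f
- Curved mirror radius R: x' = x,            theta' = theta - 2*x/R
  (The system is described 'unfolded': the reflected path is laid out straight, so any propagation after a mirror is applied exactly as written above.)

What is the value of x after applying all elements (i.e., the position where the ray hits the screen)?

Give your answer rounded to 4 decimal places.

Answer: 6.6788

Derivation:
Initial: x=8.0000 theta=0.3000
After 1 (propagate distance d=25): x=15.5000 theta=0.3000
After 2 (thin lens f=41): x=15.5000 theta=-16/205 (≈-0.0780)
After 3 (propagate distance d=39): x=5107/410 (≈12.4561) theta=-16/205 (≈-0.0780)
After 4 (thin lens f=34): x=5107/410 (≈12.4561) theta=-1239/2788 (≈-0.4444)
After 5 (propagate distance d=13 (to screen)): x=93103/13940 (≈6.6788) theta=-1239/2788 (≈-0.4444)
Rounded to 4 decimal places: x = 6.6788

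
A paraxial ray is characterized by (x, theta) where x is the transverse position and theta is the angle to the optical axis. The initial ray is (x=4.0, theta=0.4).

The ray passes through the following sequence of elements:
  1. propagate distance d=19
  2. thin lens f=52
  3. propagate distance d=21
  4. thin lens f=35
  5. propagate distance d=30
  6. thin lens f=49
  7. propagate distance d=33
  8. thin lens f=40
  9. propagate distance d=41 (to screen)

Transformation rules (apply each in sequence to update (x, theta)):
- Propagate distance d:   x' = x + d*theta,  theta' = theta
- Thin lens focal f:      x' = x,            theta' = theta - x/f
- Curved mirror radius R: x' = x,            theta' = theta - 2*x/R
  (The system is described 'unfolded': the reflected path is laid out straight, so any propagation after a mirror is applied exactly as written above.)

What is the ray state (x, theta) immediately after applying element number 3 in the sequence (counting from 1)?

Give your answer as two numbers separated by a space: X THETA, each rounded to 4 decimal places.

Initial: x=4.0000 theta=0.4000
After 1 (propagate distance d=19): x=11.6000 theta=0.4000
After 2 (thin lens f=52): x=11.6000 theta=23/130 (≈0.1769)
After 3 (propagate distance d=21): x=1991/130 (≈15.3154) theta=23/130 (≈0.1769)
Rounded to 4 decimal places: x = 15.3154, theta = 0.1769

Answer: 15.3154 0.1769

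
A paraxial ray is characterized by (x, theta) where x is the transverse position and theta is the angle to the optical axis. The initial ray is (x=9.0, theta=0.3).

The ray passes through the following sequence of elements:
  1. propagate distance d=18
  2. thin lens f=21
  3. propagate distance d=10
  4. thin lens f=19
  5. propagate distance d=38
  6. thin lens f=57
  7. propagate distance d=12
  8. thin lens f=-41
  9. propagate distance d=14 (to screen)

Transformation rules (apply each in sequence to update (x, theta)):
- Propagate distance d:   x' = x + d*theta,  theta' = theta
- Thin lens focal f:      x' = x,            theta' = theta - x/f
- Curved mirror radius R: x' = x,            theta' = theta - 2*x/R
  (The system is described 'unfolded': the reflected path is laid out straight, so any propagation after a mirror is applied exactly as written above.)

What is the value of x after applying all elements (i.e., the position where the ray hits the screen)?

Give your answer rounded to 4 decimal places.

Answer: -48.8084

Derivation:
Initial: x=9.0000 theta=0.3000
After 1 (propagate distance d=18): x=14.4000 theta=0.3000
After 2 (thin lens f=21): x=14.4000 theta=-27/70 (≈-0.3857)
After 3 (propagate distance d=10): x=369/35 (≈10.5429) theta=-27/70 (≈-0.3857)
After 4 (thin lens f=19): x=369/35 (≈10.5429) theta=-1251/1330 (≈-0.9406)
After 5 (propagate distance d=38): x=-25.2000 theta=-1251/1330 (≈-0.9406)
After 6 (thin lens f=57): x=-25.2000 theta=-663/1330 (≈-0.4985)
After 7 (propagate distance d=12): x=-20736/665 (≈-31.1820) theta=-663/1330 (≈-0.4985)
After 8 (thin lens f=-41): x=-20736/665 (≈-31.1820) theta=-13731/10906 (≈-1.2590)
After 9 (propagate distance d=14 (to screen)): x=-1330761/27265 (≈-48.8084) theta=-13731/10906 (≈-1.2590)
Rounded to 4 decimal places: x = -48.8084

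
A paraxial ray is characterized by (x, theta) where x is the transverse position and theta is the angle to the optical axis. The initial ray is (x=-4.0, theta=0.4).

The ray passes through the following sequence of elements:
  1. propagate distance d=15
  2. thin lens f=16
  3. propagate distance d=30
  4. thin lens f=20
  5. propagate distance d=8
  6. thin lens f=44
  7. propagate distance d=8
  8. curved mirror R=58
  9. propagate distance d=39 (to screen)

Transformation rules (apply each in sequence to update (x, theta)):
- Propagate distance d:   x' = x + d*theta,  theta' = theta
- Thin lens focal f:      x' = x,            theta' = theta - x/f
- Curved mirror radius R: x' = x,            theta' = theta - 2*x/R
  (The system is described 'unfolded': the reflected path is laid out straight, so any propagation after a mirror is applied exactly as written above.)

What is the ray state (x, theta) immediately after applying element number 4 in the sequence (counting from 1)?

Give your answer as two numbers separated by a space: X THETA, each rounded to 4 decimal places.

Answer: 10.2500 -0.2375

Derivation:
Initial: x=-4.0000 theta=0.4000
After 1 (propagate distance d=15): x=2.0000 theta=0.4000
After 2 (thin lens f=16): x=2.0000 theta=0.2750
After 3 (propagate distance d=30): x=10.2500 theta=0.2750
After 4 (thin lens f=20): x=10.2500 theta=-0.2375
Rounded to 4 decimal places: x = 10.2500, theta = -0.2375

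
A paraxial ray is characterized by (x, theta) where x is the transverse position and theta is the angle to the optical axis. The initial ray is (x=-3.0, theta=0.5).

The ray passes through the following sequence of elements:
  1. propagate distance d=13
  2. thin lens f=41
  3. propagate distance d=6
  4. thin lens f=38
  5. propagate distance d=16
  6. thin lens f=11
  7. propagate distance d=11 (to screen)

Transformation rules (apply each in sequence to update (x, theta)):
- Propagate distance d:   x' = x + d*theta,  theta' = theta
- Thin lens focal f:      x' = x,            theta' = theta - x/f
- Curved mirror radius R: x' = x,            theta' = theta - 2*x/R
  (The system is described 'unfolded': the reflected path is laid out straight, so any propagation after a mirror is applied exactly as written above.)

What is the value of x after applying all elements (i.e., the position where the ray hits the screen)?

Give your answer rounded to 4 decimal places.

Initial: x=-3.0000 theta=0.5000
After 1 (propagate distance d=13): x=3.5000 theta=0.5000
After 2 (thin lens f=41): x=3.5000 theta=17/41 (≈0.4146)
After 3 (propagate distance d=6): x=491/82 (≈5.9878) theta=17/41 (≈0.4146)
After 4 (thin lens f=38): x=491/82 (≈5.9878) theta=801/3116 (≈0.2571)
After 5 (propagate distance d=16): x=15737/1558 (≈10.1008) theta=801/3116 (≈0.2571)
After 6 (thin lens f=11): x=15737/1558 (≈10.1008) theta=-22663/34276 (≈-0.6612)
After 7 (propagate distance d=11 (to screen)): x=8811/3116 (≈2.8277) theta=-22663/34276 (≈-0.6612)
Rounded to 4 decimal places: x = 2.8277

Answer: 2.8277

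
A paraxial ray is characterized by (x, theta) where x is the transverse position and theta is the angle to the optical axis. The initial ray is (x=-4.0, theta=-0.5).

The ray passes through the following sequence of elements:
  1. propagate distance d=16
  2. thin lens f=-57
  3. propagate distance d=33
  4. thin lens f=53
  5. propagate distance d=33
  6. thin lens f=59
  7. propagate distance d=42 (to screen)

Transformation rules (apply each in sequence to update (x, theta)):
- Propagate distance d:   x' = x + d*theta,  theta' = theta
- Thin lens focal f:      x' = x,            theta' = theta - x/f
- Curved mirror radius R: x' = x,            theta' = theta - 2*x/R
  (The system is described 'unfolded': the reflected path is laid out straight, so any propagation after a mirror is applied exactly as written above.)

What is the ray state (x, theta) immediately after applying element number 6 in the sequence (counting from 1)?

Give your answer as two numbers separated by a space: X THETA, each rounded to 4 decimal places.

Answer: -36.8237 0.5824

Derivation:
Initial: x=-4.0000 theta=-0.5000
After 1 (propagate distance d=16): x=-12.0000 theta=-0.5000
After 2 (thin lens f=-57): x=-12.0000 theta=-27/38 (≈-0.7105)
After 3 (propagate distance d=33): x=-1347/38 (≈-35.4474) theta=-27/38 (≈-0.7105)
After 4 (thin lens f=53): x=-1347/38 (≈-35.4474) theta=-42/1007 (≈-0.0417)
After 5 (propagate distance d=33): x=-74163/2014 (≈-36.8237) theta=-42/1007 (≈-0.0417)
After 6 (thin lens f=59): x=-74163/2014 (≈-36.8237) theta=1173/2014 (≈0.5824)
Rounded to 4 decimal places: x = -36.8237, theta = 0.5824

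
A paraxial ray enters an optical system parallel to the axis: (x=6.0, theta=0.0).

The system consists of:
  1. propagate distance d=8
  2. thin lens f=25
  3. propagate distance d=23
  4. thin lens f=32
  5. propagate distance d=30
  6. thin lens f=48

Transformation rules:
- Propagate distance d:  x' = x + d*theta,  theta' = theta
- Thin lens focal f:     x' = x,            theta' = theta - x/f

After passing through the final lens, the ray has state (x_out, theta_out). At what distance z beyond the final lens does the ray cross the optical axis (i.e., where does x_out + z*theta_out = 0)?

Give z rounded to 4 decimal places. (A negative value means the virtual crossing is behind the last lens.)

Initial: x=6.0000 theta=0.0000
After 1 (propagate distance d=8): x=6.0000 theta=0.0000
After 2 (thin lens f=25): x=6.0000 theta=-0.2400
After 3 (propagate distance d=23): x=0.4800 theta=-0.2400
After 4 (thin lens f=32): x=0.4800 theta=-0.2550
After 5 (propagate distance d=30): x=-7.1700 theta=-0.2550
After 6 (thin lens f=48): x=-7.1700 theta=-169/1600 (≈-0.1056)
z_focus = -x_out/theta_out = -(-7.1700)/(-169/1600) = -11472/169 ≈ -67.8817
Rounded to 4 decimal places: z = -67.8817

Answer: -67.8817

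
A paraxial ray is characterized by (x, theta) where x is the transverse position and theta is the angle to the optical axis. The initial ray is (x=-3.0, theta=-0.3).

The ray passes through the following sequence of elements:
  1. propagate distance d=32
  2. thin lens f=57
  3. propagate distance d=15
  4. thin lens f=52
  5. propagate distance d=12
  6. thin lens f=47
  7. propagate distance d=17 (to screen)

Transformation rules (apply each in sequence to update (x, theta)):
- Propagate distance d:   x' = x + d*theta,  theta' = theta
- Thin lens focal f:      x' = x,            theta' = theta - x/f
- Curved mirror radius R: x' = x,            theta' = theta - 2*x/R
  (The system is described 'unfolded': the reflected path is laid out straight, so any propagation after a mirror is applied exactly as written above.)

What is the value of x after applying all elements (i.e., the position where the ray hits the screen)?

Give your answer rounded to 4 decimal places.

Answer: -4.2085

Derivation:
Initial: x=-3.0000 theta=-0.3000
After 1 (propagate distance d=32): x=-12.6000 theta=-0.3000
After 2 (thin lens f=57): x=-12.6000 theta=-3/38 (≈-0.0789)
After 3 (propagate distance d=15): x=-2619/190 (≈-13.7842) theta=-3/38 (≈-0.0789)
After 4 (thin lens f=52): x=-2619/190 (≈-13.7842) theta=1839/9880 (≈0.1861)
After 5 (propagate distance d=12): x=-2853/247 (≈-11.5506) theta=1839/9880 (≈0.1861)
After 6 (thin lens f=47): x=-2853/247 (≈-11.5506) theta=200553/464360 (≈0.4319)
After 7 (propagate distance d=17 (to screen)): x=-1954239/464360 (≈-4.2085) theta=200553/464360 (≈0.4319)
Rounded to 4 decimal places: x = -4.2085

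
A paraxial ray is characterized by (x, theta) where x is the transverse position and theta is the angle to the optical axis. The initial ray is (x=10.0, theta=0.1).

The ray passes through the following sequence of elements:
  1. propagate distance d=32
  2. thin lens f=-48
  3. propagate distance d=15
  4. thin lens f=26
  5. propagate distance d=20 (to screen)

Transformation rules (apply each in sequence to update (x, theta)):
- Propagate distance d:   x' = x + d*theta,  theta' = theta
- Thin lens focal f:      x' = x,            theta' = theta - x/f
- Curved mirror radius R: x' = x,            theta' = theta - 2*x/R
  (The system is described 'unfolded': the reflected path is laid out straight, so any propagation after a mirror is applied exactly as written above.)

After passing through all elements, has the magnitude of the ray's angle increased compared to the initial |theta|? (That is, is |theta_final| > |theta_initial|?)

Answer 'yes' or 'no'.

Answer: yes

Derivation:
Initial: x=10.0000 theta=0.1000
After 1 (propagate distance d=32): x=13.2000 theta=0.1000
After 2 (thin lens f=-48): x=13.2000 theta=0.3750
After 3 (propagate distance d=15): x=18.8250 theta=0.3750
After 4 (thin lens f=26): x=18.8250 theta=-363/1040 (≈-0.3490)
After 5 (propagate distance d=20 (to screen)): x=6159/520 (≈11.8442) theta=-363/1040 (≈-0.3490)
|theta_initial|=0.1000 |theta_final|=363/1040 (≈0.3490) -> increased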